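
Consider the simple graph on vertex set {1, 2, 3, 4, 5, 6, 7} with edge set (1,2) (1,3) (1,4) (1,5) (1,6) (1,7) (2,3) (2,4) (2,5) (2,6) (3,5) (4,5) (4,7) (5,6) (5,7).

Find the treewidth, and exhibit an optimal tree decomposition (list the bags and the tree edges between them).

Treewidth 3.
One such decomposition:
Bags: B1 = {1, 2, 5, 6}  B2 = {1, 2, 4, 5}  B3 = {1, 2, 3, 5}  B4 = {1, 4, 5, 7}
Tree: B1–B2, B1–B3, B2–B4

The largest bag has 4 vertices, giving width 3; this decomposition certifies tw(G) ≤ 3. Conversely, {1, 2, 3, 5} is a clique of size 4, and the vertices of any clique must share a bag in every tree decomposition; so some bag has ≥ 4 vertices and tw(G) ≥ 3. The upper and lower bounds meet at 3, so that is the treewidth.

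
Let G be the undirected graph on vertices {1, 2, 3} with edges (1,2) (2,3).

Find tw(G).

A width-1 tree decomposition is:
Bags: B1 = {2, 3}  B2 = {1, 2}
Tree: B1–B2
Each bag holds 2 vertices, so the decomposition has width 1, which upper-bounds the treewidth. G has an edge, so its treewidth is at least 1. Combining the bounds, tw(G) = 1.

1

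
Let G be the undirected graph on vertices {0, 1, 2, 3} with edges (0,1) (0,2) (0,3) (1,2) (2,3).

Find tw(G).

A width-2 tree decomposition is:
Bags: B1 = {0, 2, 3}  B2 = {0, 1, 2}
Tree: B1–B2
Each bag holds 3 vertices, so the decomposition has width 2, which upper-bounds the treewidth. On the other hand G contains the 3-clique {0, 1, 2}. A clique must lie in a single bag of any decomposition, so no decomposition can have width below 2. Hence tw(G) = 2 exactly.

2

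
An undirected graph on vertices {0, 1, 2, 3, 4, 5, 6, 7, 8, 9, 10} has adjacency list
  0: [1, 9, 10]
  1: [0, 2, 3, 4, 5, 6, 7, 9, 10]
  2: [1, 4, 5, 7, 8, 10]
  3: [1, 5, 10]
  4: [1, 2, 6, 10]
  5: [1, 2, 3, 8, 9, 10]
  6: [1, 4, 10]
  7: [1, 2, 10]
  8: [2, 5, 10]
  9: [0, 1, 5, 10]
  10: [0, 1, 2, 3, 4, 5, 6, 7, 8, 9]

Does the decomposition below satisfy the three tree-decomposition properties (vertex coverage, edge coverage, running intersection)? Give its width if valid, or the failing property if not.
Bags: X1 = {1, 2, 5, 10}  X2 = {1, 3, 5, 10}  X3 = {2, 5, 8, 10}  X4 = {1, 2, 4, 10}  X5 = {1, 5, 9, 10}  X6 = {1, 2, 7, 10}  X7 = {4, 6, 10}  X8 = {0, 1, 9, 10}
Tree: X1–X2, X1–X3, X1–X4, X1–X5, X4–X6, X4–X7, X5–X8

No — edge (1,6) lies in no bag.

A tree decomposition must satisfy three properties: every vertex lies in some bag; for every edge, both endpoints lie together in some bag; and for every vertex, the bags containing it form a connected subtree. Here edge (1,6) lies in no bag, so the decomposition is invalid.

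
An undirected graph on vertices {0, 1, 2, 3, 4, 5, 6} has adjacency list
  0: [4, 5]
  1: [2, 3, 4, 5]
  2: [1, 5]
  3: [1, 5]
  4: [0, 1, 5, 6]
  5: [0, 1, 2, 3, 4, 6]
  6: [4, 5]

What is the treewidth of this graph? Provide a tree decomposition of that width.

Treewidth 2.
Bags: B1 = {1, 4, 5}  B2 = {0, 4, 5}  B3 = {1, 2, 5}  B4 = {4, 5, 6}  B5 = {1, 3, 5}
Tree: B1–B2, B1–B3, B1–B4, B3–B5

Each bag holds 3 vertices, so the decomposition has width 2, which upper-bounds the treewidth. Conversely, {0, 4, 5} is a clique of size 3, and the vertices of any clique must share a bag in every tree decomposition; so some bag has ≥ 3 vertices and tw(G) ≥ 2. The upper and lower bounds meet at 2, so that is the treewidth.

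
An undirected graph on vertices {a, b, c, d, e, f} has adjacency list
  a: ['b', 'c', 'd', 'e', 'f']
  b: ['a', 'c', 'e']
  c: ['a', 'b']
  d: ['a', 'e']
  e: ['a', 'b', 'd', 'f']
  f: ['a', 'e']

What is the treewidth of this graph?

A width-2 tree decomposition is:
Bags: B1 = {a, d, e}  B2 = {a, b, e}  B3 = {a, b, c}  B4 = {a, e, f}
Tree: B1–B2, B2–B3, B2–B4
Every bag has size at most 3, so the width is 3 − 1 = 2 and tw(G) ≤ 2. Conversely, {a, d, e} is a clique of size 3, and the vertices of any clique must share a bag in every tree decomposition; so some bag has ≥ 3 vertices and tw(G) ≥ 2. Hence tw(G) = 2 exactly.

2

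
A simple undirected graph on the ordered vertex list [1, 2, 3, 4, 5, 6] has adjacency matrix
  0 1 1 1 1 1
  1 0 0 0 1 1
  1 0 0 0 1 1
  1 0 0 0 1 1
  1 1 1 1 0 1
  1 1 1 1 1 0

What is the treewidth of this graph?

3

A width-3 tree decomposition is:
Bags: B1 = {1, 3, 5, 6}  B2 = {1, 4, 5, 6}  B3 = {1, 2, 5, 6}
Tree: B1–B2, B2–B3
The largest bag has 4 vertices, giving width 3; this decomposition certifies tw(G) ≤ 3. On the other hand G contains the 4-clique {1, 2, 5, 6}. A clique must lie in a single bag of any decomposition, so no decomposition can have width below 3. The upper and lower bounds meet at 3, so that is the treewidth.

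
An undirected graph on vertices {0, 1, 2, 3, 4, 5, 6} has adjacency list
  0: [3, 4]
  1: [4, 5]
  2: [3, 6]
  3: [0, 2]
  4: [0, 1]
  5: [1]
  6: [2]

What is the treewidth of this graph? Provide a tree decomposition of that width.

Treewidth 1.
One optimal decomposition is:
Bags: B1 = {2, 6}  B2 = {2, 3}  B3 = {0, 3}  B4 = {0, 4}  B5 = {1, 4}  B6 = {1, 5}
Tree: B1–B2, B2–B3, B3–B4, B4–B5, B5–B6

The largest bag has 2 vertices, giving width 1; this decomposition certifies tw(G) ≤ 1. Any graph with an edge has treewidth ≥ 1, and G has the edge 6–2. Therefore the treewidth is 1.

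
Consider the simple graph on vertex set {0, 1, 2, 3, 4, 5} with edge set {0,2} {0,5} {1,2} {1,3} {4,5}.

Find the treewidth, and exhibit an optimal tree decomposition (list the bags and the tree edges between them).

Treewidth 1.
One optimal decomposition is:
Bags: B1 = {1, 3}  B2 = {1, 2}  B3 = {0, 2}  B4 = {0, 5}  B5 = {4, 5}
Tree: B1–B2, B2–B3, B3–B4, B4–B5

Every bag has size at most 2, so the width is 2 − 1 = 1 and tw(G) ≤ 1. Any graph with an edge has treewidth ≥ 1, and G has the edge 3–1. The upper and lower bounds meet at 1, so that is the treewidth.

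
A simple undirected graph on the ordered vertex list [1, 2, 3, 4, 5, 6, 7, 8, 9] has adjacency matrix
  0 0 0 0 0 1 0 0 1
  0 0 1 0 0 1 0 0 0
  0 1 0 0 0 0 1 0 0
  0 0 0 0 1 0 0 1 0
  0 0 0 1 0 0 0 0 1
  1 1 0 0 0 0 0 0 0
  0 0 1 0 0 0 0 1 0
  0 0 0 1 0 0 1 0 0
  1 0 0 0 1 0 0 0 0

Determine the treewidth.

2

A width-2 tree decomposition is:
Bags: B1 = {4, 5, 8}  B2 = {5, 8, 9}  B3 = {1, 8, 9}  B4 = {1, 6, 8}  B5 = {2, 6, 8}  B6 = {2, 3, 8}  B7 = {3, 7, 8}
Tree: B1–B2, B2–B3, B3–B4, B4–B5, B5–B6, B6–B7
Every bag has size at most 3, so the width is 3 − 1 = 2 and tw(G) ≤ 2. For the lower bound, G contains the cycle 8–4–5–9–1–6–2–3–7–8, so G is not a forest; only forests have treewidth ≤ 1, hence tw(G) ≥ 2. The upper and lower bounds meet at 2, so that is the treewidth.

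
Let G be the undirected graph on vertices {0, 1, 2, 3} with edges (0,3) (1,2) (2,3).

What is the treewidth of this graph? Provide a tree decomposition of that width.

Treewidth 1.
One optimal decomposition is:
Bags: B1 = {0, 3}  B2 = {2, 3}  B3 = {1, 2}
Tree: B1–B2, B2–B3

The largest bag has 2 vertices, giving width 1; this decomposition certifies tw(G) ≤ 1. Any graph with an edge has treewidth ≥ 1, and G has the edge 0–3. Combining the bounds, tw(G) = 1.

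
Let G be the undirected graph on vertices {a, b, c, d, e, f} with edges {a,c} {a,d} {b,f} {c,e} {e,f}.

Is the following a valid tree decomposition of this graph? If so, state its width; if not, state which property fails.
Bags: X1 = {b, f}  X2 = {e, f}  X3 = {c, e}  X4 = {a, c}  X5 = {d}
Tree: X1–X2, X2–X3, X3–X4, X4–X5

A tree decomposition must satisfy three properties: every vertex lies in some bag; for every edge, both endpoints lie together in some bag; and for every vertex, the bags containing it form a connected subtree. Here edge (a,d) lies in no bag, so the decomposition is invalid.

No — edge (a,d) lies in no bag.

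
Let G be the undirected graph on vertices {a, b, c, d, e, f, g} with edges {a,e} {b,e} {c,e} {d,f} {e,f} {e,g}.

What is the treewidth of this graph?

A width-1 tree decomposition is:
Bags: B1 = {e, f}  B2 = {e, g}  B3 = {d, f}  B4 = {a, e}  B5 = {b, e}  B6 = {c, e}
Tree: B1–B2, B1–B3, B1–B4, B2–B5, B4–B6
Every bag has size at most 2, so the width is 2 − 1 = 1 and tw(G) ≤ 1. Since G has at least one edge (e.g. f–e), it is not an edgeless graph, so tw(G) ≥ 1. Therefore the treewidth is 1.

1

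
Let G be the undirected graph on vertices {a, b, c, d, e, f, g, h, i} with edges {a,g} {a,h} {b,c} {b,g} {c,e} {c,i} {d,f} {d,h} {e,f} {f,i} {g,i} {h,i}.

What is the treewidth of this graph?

3

A width-3 tree decomposition is:
Bags: B1 = {a, b, c, g}  B2 = {a, c, g, i}  B3 = {a, c, h, i}  B4 = {c, e, h, i}  B5 = {e, f, h, i}  B6 = {d, e, f, h}
Tree: B1–B2, B2–B3, B3–B4, B4–B5, B5–B6
The largest bag has 4 vertices, giving width 3; this decomposition certifies tw(G) ≤ 3. For the lower bound: the 4 vertex sets {a,b,g}, {c}, {i}, {d,e,f,h} are disjoint, each induces a connected subgraph, and every pair is joined by at least one edge of G. Contracting each set to a single vertex therefore yields K_{4} as a minor, and since treewidth is minor-monotone, tw(G) ≥ tw(K_{4}) = 3. The upper and lower bounds meet at 3, so that is the treewidth.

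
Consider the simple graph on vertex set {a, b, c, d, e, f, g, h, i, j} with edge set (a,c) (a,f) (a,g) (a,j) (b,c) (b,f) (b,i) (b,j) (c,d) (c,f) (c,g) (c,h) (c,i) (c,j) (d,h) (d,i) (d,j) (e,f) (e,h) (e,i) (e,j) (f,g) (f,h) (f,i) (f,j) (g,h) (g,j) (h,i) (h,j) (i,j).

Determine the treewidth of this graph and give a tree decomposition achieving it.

Treewidth 4.
Bags: B1 = {c, f, h, i, j}  B2 = {e, f, h, i, j}  B3 = {c, f, g, h, j}  B4 = {c, d, h, i, j}  B5 = {b, c, f, i, j}  B6 = {a, c, f, g, j}
Tree: B1–B2, B1–B3, B1–B4, B1–B5, B3–B6

Each bag holds 5 vertices, so the decomposition has width 4, which upper-bounds the treewidth. On the other hand G contains the 5-clique {c, d, h, i, j}. A clique must lie in a single bag of any decomposition, so no decomposition can have width below 4. Combining the bounds, tw(G) = 4.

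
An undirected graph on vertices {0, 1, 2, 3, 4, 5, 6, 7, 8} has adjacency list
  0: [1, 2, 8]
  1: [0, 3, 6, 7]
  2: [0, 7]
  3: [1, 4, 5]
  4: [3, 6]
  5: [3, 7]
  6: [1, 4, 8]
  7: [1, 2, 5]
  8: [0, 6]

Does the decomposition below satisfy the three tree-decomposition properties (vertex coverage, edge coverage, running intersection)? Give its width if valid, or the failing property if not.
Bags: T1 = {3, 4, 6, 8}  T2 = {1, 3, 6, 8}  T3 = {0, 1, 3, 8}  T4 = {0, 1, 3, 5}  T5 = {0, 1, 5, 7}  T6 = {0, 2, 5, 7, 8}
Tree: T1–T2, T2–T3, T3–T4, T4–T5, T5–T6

No — bags containing vertex 8 are not connected in the tree.

A tree decomposition must satisfy three properties: every vertex lies in some bag; for every edge, both endpoints lie together in some bag; and for every vertex, the bags containing it form a connected subtree. Here bags containing vertex 8 are not connected in the tree, so the decomposition is invalid.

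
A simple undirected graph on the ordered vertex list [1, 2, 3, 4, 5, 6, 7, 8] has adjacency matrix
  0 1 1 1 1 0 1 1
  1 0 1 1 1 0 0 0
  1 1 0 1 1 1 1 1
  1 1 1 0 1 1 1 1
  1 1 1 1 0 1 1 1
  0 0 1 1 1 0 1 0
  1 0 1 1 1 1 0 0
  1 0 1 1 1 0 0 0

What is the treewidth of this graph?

A width-4 tree decomposition is:
Bags: B1 = {1, 3, 4, 5, 7}  B2 = {1, 2, 3, 4, 5}  B3 = {3, 4, 5, 6, 7}  B4 = {1, 3, 4, 5, 8}
Tree: B1–B2, B1–B3, B2–B4
Each bag holds 5 vertices, so the decomposition has width 4, which upper-bounds the treewidth. Conversely, {1, 3, 4, 5, 8} is a clique of size 5, and the vertices of any clique must share a bag in every tree decomposition; so some bag has ≥ 5 vertices and tw(G) ≥ 4. Therefore the treewidth is 4.

4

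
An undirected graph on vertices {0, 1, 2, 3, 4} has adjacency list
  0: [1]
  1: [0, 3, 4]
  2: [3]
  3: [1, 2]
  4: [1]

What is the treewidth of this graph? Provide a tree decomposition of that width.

The largest bag has 2 vertices, giving width 1; this decomposition certifies tw(G) ≤ 1. Since G has at least one edge (e.g. 3–1), it is not an edgeless graph, so tw(G) ≥ 1. Hence tw(G) = 1 exactly.

Treewidth 1.
One optimal decomposition is:
Bags: B1 = {1, 3}  B2 = {2, 3}  B3 = {1, 4}  B4 = {0, 1}
Tree: B1–B2, B1–B3, B3–B4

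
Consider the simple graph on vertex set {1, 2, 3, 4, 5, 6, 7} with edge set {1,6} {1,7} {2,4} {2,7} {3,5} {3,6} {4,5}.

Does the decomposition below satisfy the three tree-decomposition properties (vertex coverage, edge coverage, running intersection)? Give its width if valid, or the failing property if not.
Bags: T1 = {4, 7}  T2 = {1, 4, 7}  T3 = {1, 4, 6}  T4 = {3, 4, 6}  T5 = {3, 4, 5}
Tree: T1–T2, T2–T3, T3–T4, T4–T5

A tree decomposition must satisfy three properties: every vertex lies in some bag; for every edge, both endpoints lie together in some bag; and for every vertex, the bags containing it form a connected subtree. Here vertex 2 appears in no bag, so the decomposition is invalid.

No — vertex 2 appears in no bag.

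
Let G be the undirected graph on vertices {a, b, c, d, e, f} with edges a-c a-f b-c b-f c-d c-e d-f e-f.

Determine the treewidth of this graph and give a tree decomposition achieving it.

Treewidth 2.
One such decomposition:
Bags: B1 = {c, d, f}  B2 = {b, c, f}  B3 = {a, c, f}  B4 = {c, e, f}
Tree: B1–B2, B2–B3, B3–B4

Each bag holds 3 vertices, so the decomposition has width 2, which upper-bounds the treewidth. Since d–f–b–c–d is a cycle in G, G is not acyclic. Forests are exactly the graphs of treewidth ≤ 1, so tw(G) ≥ 2. The upper and lower bounds meet at 2, so that is the treewidth.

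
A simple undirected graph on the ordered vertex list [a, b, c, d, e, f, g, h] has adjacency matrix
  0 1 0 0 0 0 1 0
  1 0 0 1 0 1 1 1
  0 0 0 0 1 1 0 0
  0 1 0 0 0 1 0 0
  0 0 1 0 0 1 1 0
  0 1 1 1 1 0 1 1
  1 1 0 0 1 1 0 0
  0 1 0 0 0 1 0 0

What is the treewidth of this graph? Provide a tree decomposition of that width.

Every bag has size at most 3, so the width is 3 − 1 = 2 and tw(G) ≤ 2. For the lower bound, the 3 vertices {a, b, g} are pairwise adjacent, and any tree decomposition puts a clique entirely inside one bag — forcing width ≥ 2. Combining the bounds, tw(G) = 2.

Treewidth 2.
Bags: B1 = {a, b, g}  B2 = {b, f, g}  B3 = {b, f, h}  B4 = {b, d, f}  B5 = {e, f, g}  B6 = {c, e, f}
Tree: B1–B2, B2–B3, B3–B4, B2–B5, B5–B6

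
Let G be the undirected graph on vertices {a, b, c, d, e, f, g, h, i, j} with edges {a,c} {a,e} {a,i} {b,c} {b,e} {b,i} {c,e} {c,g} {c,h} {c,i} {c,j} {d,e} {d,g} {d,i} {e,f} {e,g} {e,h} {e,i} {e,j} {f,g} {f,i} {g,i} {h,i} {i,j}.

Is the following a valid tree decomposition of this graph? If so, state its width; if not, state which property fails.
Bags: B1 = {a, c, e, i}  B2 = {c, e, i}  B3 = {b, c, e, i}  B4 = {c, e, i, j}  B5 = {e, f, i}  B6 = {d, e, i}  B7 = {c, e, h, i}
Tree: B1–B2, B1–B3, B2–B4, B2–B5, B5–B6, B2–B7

No — vertex g appears in no bag.

A tree decomposition must satisfy three properties: every vertex lies in some bag; for every edge, both endpoints lie together in some bag; and for every vertex, the bags containing it form a connected subtree. Here vertex g appears in no bag, so the decomposition is invalid.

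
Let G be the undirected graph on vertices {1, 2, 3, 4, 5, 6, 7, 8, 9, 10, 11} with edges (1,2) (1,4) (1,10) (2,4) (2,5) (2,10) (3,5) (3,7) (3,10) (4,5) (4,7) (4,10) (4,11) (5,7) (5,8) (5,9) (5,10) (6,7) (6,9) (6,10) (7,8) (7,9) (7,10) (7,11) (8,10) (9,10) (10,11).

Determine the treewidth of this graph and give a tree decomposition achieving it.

The largest bag has 4 vertices, giving width 3; this decomposition certifies tw(G) ≤ 3. For the lower bound, the 4 vertices {1, 2, 4, 10} are pairwise adjacent, and any tree decomposition puts a clique entirely inside one bag — forcing width ≥ 3. Hence tw(G) = 3 exactly.

Treewidth 3.
One such decomposition:
Bags: B1 = {4, 5, 7, 10}  B2 = {2, 4, 5, 10}  B3 = {3, 5, 7, 10}  B4 = {1, 2, 4, 10}  B5 = {5, 7, 9, 10}  B6 = {4, 7, 10, 11}  B7 = {5, 7, 8, 10}  B8 = {6, 7, 9, 10}
Tree: B1–B2, B1–B3, B2–B4, B1–B5, B1–B6, B1–B7, B5–B8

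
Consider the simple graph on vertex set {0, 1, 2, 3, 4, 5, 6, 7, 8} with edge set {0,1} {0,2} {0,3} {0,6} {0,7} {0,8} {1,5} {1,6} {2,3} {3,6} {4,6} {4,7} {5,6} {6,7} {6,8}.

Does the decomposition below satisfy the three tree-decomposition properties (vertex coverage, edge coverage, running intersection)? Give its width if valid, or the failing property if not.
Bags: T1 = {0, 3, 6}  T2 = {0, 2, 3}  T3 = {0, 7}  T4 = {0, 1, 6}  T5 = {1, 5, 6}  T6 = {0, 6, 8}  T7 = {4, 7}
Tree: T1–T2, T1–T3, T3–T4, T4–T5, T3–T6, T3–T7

A tree decomposition must satisfy three properties: every vertex lies in some bag; for every edge, both endpoints lie together in some bag; and for every vertex, the bags containing it form a connected subtree. Here edge (6,7) lies in no bag, so the decomposition is invalid.

No — edge (6,7) lies in no bag.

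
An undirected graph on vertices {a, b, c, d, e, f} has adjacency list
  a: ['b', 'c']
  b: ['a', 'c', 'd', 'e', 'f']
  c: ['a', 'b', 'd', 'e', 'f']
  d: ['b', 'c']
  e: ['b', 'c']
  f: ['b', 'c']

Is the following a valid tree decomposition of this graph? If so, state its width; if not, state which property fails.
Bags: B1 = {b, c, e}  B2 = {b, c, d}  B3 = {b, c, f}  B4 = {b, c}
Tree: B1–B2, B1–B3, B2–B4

No — vertex a appears in no bag.

A tree decomposition must satisfy three properties: every vertex lies in some bag; for every edge, both endpoints lie together in some bag; and for every vertex, the bags containing it form a connected subtree. Here vertex a appears in no bag, so the decomposition is invalid.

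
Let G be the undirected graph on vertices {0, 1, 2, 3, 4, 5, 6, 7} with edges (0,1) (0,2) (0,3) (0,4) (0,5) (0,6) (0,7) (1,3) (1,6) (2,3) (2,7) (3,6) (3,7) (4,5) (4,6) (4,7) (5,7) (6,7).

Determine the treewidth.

A width-3 tree decomposition is:
Bags: B1 = {0, 3, 6, 7}  B2 = {0, 4, 6, 7}  B3 = {0, 2, 3, 7}  B4 = {0, 4, 5, 7}  B5 = {0, 1, 3, 6}
Tree: B1–B2, B1–B3, B2–B4, B1–B5
The largest bag has 4 vertices, giving width 3; this decomposition certifies tw(G) ≤ 3. On the other hand G contains the 4-clique {0, 1, 3, 6}. A clique must lie in a single bag of any decomposition, so no decomposition can have width below 3. Therefore the treewidth is 3.

3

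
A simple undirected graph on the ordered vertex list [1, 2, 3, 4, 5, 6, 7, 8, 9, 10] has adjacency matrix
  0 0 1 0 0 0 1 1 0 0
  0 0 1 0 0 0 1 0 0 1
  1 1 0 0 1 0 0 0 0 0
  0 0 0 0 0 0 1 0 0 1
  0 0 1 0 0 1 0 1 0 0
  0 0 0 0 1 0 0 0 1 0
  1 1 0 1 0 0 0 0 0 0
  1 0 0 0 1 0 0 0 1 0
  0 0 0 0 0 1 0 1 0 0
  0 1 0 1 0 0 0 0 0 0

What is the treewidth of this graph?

2

A width-2 tree decomposition is:
Bags: B1 = {6, 8, 9}  B2 = {5, 6, 8}  B3 = {1, 5, 8}  B4 = {1, 3, 5}  B5 = {1, 3, 7}  B6 = {2, 3, 7}  B7 = {2, 4, 7}  B8 = {2, 4, 10}
Tree: B1–B2, B2–B3, B3–B4, B4–B5, B5–B6, B6–B7, B7–B8
Each bag holds 3 vertices, so the decomposition has width 2, which upper-bounds the treewidth. For the lower bound, G contains the cycle 9–6–5–8–9, so G is not a forest; only forests have treewidth ≤ 1, hence tw(G) ≥ 2. The upper and lower bounds meet at 2, so that is the treewidth.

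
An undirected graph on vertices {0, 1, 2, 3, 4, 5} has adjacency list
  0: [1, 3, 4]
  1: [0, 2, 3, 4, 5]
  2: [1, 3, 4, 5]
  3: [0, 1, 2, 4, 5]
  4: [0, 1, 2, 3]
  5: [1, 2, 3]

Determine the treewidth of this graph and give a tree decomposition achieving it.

Treewidth 3.
One optimal decomposition is:
Bags: B1 = {1, 2, 3, 4}  B2 = {0, 1, 3, 4}  B3 = {1, 2, 3, 5}
Tree: B1–B2, B1–B3

Each bag holds 4 vertices, so the decomposition has width 3, which upper-bounds the treewidth. For the lower bound, the 4 vertices {0, 1, 3, 4} are pairwise adjacent, and any tree decomposition puts a clique entirely inside one bag — forcing width ≥ 3. Combining the bounds, tw(G) = 3.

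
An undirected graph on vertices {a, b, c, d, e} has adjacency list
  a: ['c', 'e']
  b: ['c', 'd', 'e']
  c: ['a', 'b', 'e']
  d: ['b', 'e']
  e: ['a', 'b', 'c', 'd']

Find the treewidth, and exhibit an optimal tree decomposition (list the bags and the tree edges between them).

Treewidth 2.
Bags: B1 = {a, c, e}  B2 = {b, c, e}  B3 = {b, d, e}
Tree: B1–B2, B2–B3

The largest bag has 3 vertices, giving width 2; this decomposition certifies tw(G) ≤ 2. For the lower bound, the 3 vertices {b, d, e} are pairwise adjacent, and any tree decomposition puts a clique entirely inside one bag — forcing width ≥ 2. Combining the bounds, tw(G) = 2.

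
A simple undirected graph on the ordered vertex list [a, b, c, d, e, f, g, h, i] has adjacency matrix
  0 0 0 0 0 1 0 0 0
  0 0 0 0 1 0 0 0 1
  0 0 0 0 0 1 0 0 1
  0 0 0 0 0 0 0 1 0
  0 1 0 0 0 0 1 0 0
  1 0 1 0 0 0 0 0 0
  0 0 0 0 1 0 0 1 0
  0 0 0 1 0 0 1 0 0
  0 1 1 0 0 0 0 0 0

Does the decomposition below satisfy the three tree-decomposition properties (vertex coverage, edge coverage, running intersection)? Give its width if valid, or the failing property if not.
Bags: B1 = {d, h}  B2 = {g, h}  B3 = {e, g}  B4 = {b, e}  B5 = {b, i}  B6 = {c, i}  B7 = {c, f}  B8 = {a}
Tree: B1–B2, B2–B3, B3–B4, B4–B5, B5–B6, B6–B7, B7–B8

No — edge (f,a) lies in no bag.

A tree decomposition must satisfy three properties: every vertex lies in some bag; for every edge, both endpoints lie together in some bag; and for every vertex, the bags containing it form a connected subtree. Here edge (f,a) lies in no bag, so the decomposition is invalid.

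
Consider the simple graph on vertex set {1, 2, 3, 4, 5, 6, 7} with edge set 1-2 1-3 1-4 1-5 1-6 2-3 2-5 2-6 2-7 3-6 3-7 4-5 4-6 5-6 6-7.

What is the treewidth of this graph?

A width-3 tree decomposition is:
Bags: B1 = {1, 2, 3, 6}  B2 = {1, 2, 5, 6}  B3 = {1, 4, 5, 6}  B4 = {2, 3, 6, 7}
Tree: B1–B2, B2–B3, B1–B4
The largest bag has 4 vertices, giving width 3; this decomposition certifies tw(G) ≤ 3. Conversely, {1, 2, 3, 6} is a clique of size 4, and the vertices of any clique must share a bag in every tree decomposition; so some bag has ≥ 4 vertices and tw(G) ≥ 3. Therefore the treewidth is 3.

3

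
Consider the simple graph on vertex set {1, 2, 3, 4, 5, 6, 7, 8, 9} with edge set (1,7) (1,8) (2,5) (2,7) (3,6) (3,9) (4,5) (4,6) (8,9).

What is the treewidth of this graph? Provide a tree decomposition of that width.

Treewidth 2.
Bags: B1 = {1, 2, 7}  B2 = {1, 2, 8}  B3 = {2, 8, 9}  B4 = {2, 3, 9}  B5 = {2, 3, 6}  B6 = {2, 4, 6}  B7 = {2, 4, 5}
Tree: B1–B2, B2–B3, B3–B4, B4–B5, B5–B6, B6–B7

Each bag holds 3 vertices, so the decomposition has width 2, which upper-bounds the treewidth. The edges 2–7–1–8–9–3–6–4–5–2 form a cycle, so G is not a tree and its treewidth is at least 2. Hence tw(G) = 2 exactly.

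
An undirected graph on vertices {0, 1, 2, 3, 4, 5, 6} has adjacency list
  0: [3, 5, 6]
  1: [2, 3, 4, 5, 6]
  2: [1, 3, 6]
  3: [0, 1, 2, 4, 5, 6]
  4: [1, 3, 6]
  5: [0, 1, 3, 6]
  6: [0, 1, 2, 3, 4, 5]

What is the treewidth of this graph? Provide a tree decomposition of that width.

Every bag has size at most 4, so the width is 4 − 1 = 3 and tw(G) ≤ 3. For the lower bound, the 4 vertices {0, 3, 5, 6} are pairwise adjacent, and any tree decomposition puts a clique entirely inside one bag — forcing width ≥ 3. The upper and lower bounds meet at 3, so that is the treewidth.

Treewidth 3.
One such decomposition:
Bags: B1 = {0, 3, 5, 6}  B2 = {1, 3, 5, 6}  B3 = {1, 3, 4, 6}  B4 = {1, 2, 3, 6}
Tree: B1–B2, B2–B3, B3–B4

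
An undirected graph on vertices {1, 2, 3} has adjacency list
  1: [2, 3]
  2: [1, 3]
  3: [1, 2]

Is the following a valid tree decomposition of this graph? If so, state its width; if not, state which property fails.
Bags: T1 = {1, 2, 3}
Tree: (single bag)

Yes; width 2.

Every vertex of G appears in some bag (union = {1, 2, 3}); every edge is covered by a bag; and for each vertex v the set of bags containing v is connected in the bag tree. The decomposition is therefore valid. The largest bag has 3 vertices, so the width is 2.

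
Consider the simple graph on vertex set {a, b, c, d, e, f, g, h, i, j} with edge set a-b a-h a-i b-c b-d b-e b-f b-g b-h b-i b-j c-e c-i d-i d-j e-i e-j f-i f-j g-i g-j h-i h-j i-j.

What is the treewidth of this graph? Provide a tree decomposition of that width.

Treewidth 3.
Bags: B1 = {b, c, e, i}  B2 = {b, e, i, j}  B3 = {b, h, i, j}  B4 = {b, f, i, j}  B5 = {b, g, i, j}  B6 = {b, d, i, j}  B7 = {a, b, h, i}
Tree: B1–B2, B2–B3, B2–B4, B3–B5, B2–B6, B3–B7

Each bag holds 4 vertices, so the decomposition has width 3, which upper-bounds the treewidth. On the other hand G contains the 4-clique {b, d, i, j}. A clique must lie in a single bag of any decomposition, so no decomposition can have width below 3. Hence tw(G) = 3 exactly.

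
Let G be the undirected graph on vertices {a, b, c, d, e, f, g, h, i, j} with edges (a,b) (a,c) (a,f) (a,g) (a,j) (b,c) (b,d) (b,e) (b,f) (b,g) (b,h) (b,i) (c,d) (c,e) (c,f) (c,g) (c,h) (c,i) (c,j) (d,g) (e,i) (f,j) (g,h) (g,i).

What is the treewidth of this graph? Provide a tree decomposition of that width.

Treewidth 3.
One optimal decomposition is:
Bags: B1 = {a, b, c, f}  B2 = {a, c, f, j}  B3 = {a, b, c, g}  B4 = {b, c, g, i}  B5 = {b, c, d, g}  B6 = {b, c, e, i}  B7 = {b, c, g, h}
Tree: B1–B2, B1–B3, B3–B4, B3–B5, B4–B6, B3–B7

Every bag has size at most 4, so the width is 4 − 1 = 3 and tw(G) ≤ 3. Conversely, {a, c, f, j} is a clique of size 4, and the vertices of any clique must share a bag in every tree decomposition; so some bag has ≥ 4 vertices and tw(G) ≥ 3. Therefore the treewidth is 3.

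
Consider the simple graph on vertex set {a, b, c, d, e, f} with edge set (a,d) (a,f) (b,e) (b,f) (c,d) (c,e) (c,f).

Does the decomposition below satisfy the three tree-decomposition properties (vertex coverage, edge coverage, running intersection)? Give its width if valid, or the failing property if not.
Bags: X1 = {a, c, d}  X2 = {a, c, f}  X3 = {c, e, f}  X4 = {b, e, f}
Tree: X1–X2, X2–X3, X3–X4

Yes; width 2.

Checking the three conditions: (i) the bags cover all of {a, b, c, d, e, f}; (ii) for each edge, some bag contains both endpoints; (iii) the bags containing any fixed vertex form a subtree. All hold, so the decomposition is valid with width 3 − 1 = 2.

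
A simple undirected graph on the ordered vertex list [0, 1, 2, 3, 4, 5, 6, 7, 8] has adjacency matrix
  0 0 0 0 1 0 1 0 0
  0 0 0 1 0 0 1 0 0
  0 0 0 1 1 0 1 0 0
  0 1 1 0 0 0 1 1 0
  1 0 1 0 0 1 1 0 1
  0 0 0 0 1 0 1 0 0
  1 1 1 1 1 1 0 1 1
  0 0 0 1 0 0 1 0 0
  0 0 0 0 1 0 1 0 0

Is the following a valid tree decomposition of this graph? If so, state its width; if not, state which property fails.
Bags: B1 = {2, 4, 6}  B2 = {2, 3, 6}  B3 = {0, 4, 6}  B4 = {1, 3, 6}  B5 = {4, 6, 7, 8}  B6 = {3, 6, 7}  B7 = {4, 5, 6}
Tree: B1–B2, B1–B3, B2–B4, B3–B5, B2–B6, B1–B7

A tree decomposition must satisfy three properties: every vertex lies in some bag; for every edge, both endpoints lie together in some bag; and for every vertex, the bags containing it form a connected subtree. Here bags containing vertex 7 are not connected in the tree, so the decomposition is invalid.

No — bags containing vertex 7 are not connected in the tree.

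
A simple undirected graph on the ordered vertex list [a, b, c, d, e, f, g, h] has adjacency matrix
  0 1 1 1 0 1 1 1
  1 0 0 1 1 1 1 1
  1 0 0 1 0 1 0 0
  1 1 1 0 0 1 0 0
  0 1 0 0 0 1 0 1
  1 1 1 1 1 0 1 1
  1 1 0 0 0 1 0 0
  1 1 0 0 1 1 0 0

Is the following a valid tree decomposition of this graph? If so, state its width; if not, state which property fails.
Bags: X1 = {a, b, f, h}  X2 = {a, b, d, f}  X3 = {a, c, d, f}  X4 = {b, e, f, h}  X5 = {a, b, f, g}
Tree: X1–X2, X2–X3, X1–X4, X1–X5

Yes; width 3.

Checking the three conditions: (i) the bags cover all of {a, b, c, d, e, f, g, h}; (ii) for each edge, some bag contains both endpoints; (iii) the bags containing any fixed vertex form a subtree. All hold, so the decomposition is valid with width 4 − 1 = 3.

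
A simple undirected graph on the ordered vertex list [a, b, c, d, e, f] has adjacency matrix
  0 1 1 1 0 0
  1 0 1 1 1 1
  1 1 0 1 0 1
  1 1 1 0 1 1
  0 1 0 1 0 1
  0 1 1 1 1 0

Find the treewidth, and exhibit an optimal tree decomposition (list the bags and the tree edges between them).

Each bag holds 4 vertices, so the decomposition has width 3, which upper-bounds the treewidth. On the other hand G contains the 4-clique {b, d, e, f}. A clique must lie in a single bag of any decomposition, so no decomposition can have width below 3. Hence tw(G) = 3 exactly.

Treewidth 3.
Bags: B1 = {b, c, d, f}  B2 = {a, b, c, d}  B3 = {b, d, e, f}
Tree: B1–B2, B1–B3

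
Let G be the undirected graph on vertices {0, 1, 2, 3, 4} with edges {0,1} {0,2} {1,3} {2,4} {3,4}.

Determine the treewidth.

A width-2 tree decomposition is:
Bags: B1 = {1, 3, 4}  B2 = {0, 1, 4}  B3 = {0, 2, 4}
Tree: B1–B2, B2–B3
Each bag holds 3 vertices, so the decomposition has width 2, which upper-bounds the treewidth. For the lower bound, G contains the cycle 4–3–1–0–2–4, so G is not a forest; only forests have treewidth ≤ 1, hence tw(G) ≥ 2. Combining the bounds, tw(G) = 2.

2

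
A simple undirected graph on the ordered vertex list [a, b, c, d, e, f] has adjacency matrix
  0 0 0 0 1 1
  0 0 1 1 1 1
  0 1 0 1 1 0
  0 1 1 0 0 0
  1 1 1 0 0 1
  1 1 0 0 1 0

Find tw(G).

A width-2 tree decomposition is:
Bags: B1 = {b, c, e}  B2 = {b, e, f}  B3 = {b, c, d}  B4 = {a, e, f}
Tree: B1–B2, B1–B3, B2–B4
Each bag holds 3 vertices, so the decomposition has width 2, which upper-bounds the treewidth. For the lower bound, the 3 vertices {b, c, d} are pairwise adjacent, and any tree decomposition puts a clique entirely inside one bag — forcing width ≥ 2. Combining the bounds, tw(G) = 2.

2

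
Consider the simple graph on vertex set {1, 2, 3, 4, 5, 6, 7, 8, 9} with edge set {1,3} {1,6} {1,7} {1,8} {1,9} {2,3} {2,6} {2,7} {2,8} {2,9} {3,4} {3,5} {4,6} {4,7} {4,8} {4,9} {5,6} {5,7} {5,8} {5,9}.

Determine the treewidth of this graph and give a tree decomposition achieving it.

Each bag holds 5 vertices, so the decomposition has width 4, which upper-bounds the treewidth. For the lower bound: the 5 vertex sets {2,8}, {3,4}, {1,7}, {5}, {9} are disjoint, each induces a connected subgraph, and every pair is joined by at least one edge of G. Contracting each set to a single vertex therefore yields K_{5} as a minor, and since treewidth is minor-monotone, tw(G) ≥ tw(K_{5}) = 4. The upper and lower bounds meet at 4, so that is the treewidth.

Treewidth 4.
Bags: B1 = {1, 2, 4, 5, 8}  B2 = {1, 2, 3, 4, 5}  B3 = {1, 2, 4, 5, 7}  B4 = {1, 2, 4, 5, 9}  B5 = {1, 2, 4, 5, 6}
Tree: B1–B2, B2–B3, B3–B4, B4–B5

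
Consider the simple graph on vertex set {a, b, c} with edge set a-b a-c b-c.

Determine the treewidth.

A width-2 tree decomposition is:
Bags: B1 = {a, b, c}
Tree: (single bag)
With just one bag of size 3, the width is 3 − 1 = 2, so tw(G) ≤ 2. On the other hand G contains the 3-clique {a, b, c}. A clique must lie in a single bag of any decomposition, so no decomposition can have width below 2. Combining the bounds, tw(G) = 2.

2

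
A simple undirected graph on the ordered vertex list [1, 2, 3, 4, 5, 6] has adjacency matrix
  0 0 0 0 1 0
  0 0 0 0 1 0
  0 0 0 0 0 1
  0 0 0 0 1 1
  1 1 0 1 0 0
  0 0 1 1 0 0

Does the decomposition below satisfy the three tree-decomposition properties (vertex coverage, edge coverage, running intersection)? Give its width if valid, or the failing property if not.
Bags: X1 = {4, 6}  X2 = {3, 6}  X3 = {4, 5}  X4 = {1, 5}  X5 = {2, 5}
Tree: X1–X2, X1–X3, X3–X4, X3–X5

Yes; width 1.

Vertex coverage: the bags together contain {1, 2, 3, 4, 5, 6}, the full vertex set. Edge coverage: each edge of G has both endpoints in at least one bag. Running intersection: for every vertex, the bags containing it form a connected subtree. All three properties hold, so this is a valid tree decomposition of width max|bag| − 1 = 1, and hence tw(G) ≤ 1.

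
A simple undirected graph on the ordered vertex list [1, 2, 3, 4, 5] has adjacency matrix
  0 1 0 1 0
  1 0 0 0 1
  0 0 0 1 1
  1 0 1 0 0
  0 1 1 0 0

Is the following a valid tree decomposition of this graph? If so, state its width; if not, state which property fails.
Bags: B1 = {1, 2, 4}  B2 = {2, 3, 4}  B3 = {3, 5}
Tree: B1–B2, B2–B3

A tree decomposition must satisfy three properties: every vertex lies in some bag; for every edge, both endpoints lie together in some bag; and for every vertex, the bags containing it form a connected subtree. Here edge (2,5) lies in no bag, so the decomposition is invalid.

No — edge (2,5) lies in no bag.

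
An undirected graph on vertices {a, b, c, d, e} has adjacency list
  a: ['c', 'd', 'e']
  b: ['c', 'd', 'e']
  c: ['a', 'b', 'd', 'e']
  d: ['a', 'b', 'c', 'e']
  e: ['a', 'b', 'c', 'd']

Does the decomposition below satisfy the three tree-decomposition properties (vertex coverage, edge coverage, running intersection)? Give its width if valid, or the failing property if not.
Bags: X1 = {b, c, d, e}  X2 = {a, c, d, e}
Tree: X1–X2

Every vertex of G appears in some bag (union = {a, b, c, d, e}); every edge is covered by a bag; and for each vertex v the set of bags containing v is connected in the bag tree. The decomposition is therefore valid. The largest bag has 4 vertices, so the width is 3.

Yes; width 3.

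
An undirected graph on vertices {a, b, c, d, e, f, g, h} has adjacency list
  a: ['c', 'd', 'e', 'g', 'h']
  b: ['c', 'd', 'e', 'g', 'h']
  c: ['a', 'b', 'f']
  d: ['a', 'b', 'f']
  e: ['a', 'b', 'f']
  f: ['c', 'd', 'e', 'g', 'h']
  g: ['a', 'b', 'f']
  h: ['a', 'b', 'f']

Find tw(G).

3

A width-3 tree decomposition is:
Bags: B1 = {a, b, c, f}  B2 = {a, b, f, h}  B3 = {a, b, e, f}  B4 = {a, b, d, f}  B5 = {a, b, f, g}
Tree: B1–B2, B2–B3, B3–B4, B4–B5
Every bag has size at most 4, so the width is 4 − 1 = 3 and tw(G) ≤ 3. For the lower bound: the 4 vertex sets {b,c}, {a,h}, {f}, {e} are disjoint, each induces a connected subgraph, and every pair is joined by at least one edge of G. Contracting each set to a single vertex therefore yields K_{4} as a minor, and since treewidth is minor-monotone, tw(G) ≥ tw(K_{4}) = 3. Therefore the treewidth is 3.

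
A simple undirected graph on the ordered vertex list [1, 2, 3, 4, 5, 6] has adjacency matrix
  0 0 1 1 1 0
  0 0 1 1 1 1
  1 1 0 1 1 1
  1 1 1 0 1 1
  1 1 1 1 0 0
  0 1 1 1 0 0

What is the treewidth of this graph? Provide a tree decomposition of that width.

Treewidth 3.
Bags: B1 = {2, 3, 4, 5}  B2 = {1, 3, 4, 5}  B3 = {2, 3, 4, 6}
Tree: B1–B2, B1–B3

The largest bag has 4 vertices, giving width 3; this decomposition certifies tw(G) ≤ 3. On the other hand G contains the 4-clique {1, 3, 4, 5}. A clique must lie in a single bag of any decomposition, so no decomposition can have width below 3. Therefore the treewidth is 3.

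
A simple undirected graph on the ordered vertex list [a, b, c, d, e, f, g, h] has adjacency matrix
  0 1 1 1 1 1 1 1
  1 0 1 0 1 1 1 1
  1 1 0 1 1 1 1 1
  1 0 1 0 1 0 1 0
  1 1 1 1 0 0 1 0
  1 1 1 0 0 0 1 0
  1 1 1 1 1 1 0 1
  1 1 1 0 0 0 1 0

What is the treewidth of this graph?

4

A width-4 tree decomposition is:
Bags: B1 = {a, b, c, e, g}  B2 = {a, c, d, e, g}  B3 = {a, b, c, f, g}  B4 = {a, b, c, g, h}
Tree: B1–B2, B1–B3, B1–B4
Each bag holds 5 vertices, so the decomposition has width 4, which upper-bounds the treewidth. For the lower bound, the 5 vertices {a, c, d, e, g} are pairwise adjacent, and any tree decomposition puts a clique entirely inside one bag — forcing width ≥ 4. Therefore the treewidth is 4.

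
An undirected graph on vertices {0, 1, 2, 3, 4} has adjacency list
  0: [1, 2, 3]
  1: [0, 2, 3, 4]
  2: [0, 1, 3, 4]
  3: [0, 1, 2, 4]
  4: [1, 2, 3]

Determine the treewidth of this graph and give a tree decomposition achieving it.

The largest bag has 4 vertices, giving width 3; this decomposition certifies tw(G) ≤ 3. For the lower bound, the 4 vertices {0, 1, 2, 3} are pairwise adjacent, and any tree decomposition puts a clique entirely inside one bag — forcing width ≥ 3. The upper and lower bounds meet at 3, so that is the treewidth.

Treewidth 3.
One such decomposition:
Bags: B1 = {1, 2, 3, 4}  B2 = {0, 1, 2, 3}
Tree: B1–B2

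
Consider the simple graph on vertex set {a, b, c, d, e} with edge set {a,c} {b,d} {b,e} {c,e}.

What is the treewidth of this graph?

A width-1 tree decomposition is:
Bags: B1 = {a, c}  B2 = {c, e}  B3 = {b, e}  B4 = {b, d}
Tree: B1–B2, B2–B3, B3–B4
Each bag holds 2 vertices, so the decomposition has width 1, which upper-bounds the treewidth. Since G has at least one edge (e.g. a–c), it is not an edgeless graph, so tw(G) ≥ 1. Therefore the treewidth is 1.

1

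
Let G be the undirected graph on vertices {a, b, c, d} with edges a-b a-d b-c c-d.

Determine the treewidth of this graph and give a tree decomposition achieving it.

Every bag has size at most 3, so the width is 3 − 1 = 2 and tw(G) ≤ 2. Since d–c–b–a–d is a cycle in G, G is not acyclic. Forests are exactly the graphs of treewidth ≤ 1, so tw(G) ≥ 2. Combining the bounds, tw(G) = 2.

Treewidth 2.
Bags: B1 = {b, c, d}  B2 = {a, b, d}
Tree: B1–B2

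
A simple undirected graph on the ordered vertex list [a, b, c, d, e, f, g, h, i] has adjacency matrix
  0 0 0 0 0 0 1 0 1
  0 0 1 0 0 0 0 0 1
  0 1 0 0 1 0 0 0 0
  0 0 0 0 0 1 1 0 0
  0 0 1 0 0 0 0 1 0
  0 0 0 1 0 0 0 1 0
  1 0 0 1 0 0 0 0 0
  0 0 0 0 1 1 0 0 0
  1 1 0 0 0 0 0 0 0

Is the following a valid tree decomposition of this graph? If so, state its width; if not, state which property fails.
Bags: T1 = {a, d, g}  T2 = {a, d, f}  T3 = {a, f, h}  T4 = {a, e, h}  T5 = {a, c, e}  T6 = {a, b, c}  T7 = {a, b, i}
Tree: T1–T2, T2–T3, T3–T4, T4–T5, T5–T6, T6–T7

Yes; width 2.

Checking the three conditions: (i) the bags cover all of {a, b, c, d, e, f, g, h, i}; (ii) for each edge, some bag contains both endpoints; (iii) the bags containing any fixed vertex form a subtree. All hold, so the decomposition is valid with width 3 − 1 = 2.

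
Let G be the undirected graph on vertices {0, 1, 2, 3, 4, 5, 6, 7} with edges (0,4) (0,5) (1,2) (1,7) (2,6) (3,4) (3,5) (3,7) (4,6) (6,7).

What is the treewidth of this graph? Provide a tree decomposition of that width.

Treewidth 2.
One optimal decomposition is:
Bags: B1 = {1, 2, 7}  B2 = {2, 6, 7}  B3 = {3, 6, 7}  B4 = {3, 4, 6}  B5 = {3, 4, 5}  B6 = {0, 4, 5}
Tree: B1–B2, B2–B3, B3–B4, B4–B5, B5–B6

Each bag holds 3 vertices, so the decomposition has width 2, which upper-bounds the treewidth. Since 1–2–6–7–1 is a cycle in G, G is not acyclic. Forests are exactly the graphs of treewidth ≤ 1, so tw(G) ≥ 2. Combining the bounds, tw(G) = 2.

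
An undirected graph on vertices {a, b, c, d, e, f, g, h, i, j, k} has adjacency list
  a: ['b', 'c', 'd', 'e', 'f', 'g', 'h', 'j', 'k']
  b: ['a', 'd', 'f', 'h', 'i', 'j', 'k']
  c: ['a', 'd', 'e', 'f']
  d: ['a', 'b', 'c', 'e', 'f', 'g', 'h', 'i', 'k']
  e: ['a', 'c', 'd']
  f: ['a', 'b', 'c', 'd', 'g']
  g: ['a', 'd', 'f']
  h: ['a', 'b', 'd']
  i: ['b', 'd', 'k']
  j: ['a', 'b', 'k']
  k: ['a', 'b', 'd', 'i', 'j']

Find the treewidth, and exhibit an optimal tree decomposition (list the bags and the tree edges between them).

Each bag holds 4 vertices, so the decomposition has width 3, which upper-bounds the treewidth. On the other hand G contains the 4-clique {a, c, d, e}. A clique must lie in a single bag of any decomposition, so no decomposition can have width below 3. Therefore the treewidth is 3.

Treewidth 3.
One optimal decomposition is:
Bags: B1 = {b, d, i, k}  B2 = {a, b, d, k}  B3 = {a, b, d, f}  B4 = {a, b, j, k}  B5 = {a, c, d, f}  B6 = {a, d, f, g}  B7 = {a, c, d, e}  B8 = {a, b, d, h}
Tree: B1–B2, B2–B3, B2–B4, B3–B5, B5–B6, B5–B7, B3–B8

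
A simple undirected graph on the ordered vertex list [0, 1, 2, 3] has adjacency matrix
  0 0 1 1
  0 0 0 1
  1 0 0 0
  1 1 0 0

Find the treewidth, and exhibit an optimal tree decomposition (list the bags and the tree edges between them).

Every bag has size at most 2, so the width is 2 − 1 = 1 and tw(G) ≤ 1. Any graph with an edge has treewidth ≥ 1, and G has the edge 1–3. The upper and lower bounds meet at 1, so that is the treewidth.

Treewidth 1.
Bags: B1 = {1, 3}  B2 = {0, 3}  B3 = {0, 2}
Tree: B1–B2, B2–B3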